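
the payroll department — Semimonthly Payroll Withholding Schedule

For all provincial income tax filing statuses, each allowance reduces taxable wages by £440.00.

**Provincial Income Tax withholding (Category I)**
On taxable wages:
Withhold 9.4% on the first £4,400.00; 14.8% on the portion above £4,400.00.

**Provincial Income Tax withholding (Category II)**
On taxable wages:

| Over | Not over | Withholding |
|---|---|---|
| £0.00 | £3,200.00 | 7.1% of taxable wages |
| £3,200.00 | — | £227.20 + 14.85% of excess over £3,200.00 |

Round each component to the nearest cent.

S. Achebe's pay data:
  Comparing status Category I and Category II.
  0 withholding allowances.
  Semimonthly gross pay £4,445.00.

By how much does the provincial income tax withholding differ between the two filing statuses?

£8.18

Provincial Income Tax (Category I): taxable = £4,445.00
  £413.60 + 14.8% × (£4,445.00 − £4,400.00) = £413.60 + 14.8% × £45.00 = £420.26
Provincial Income Tax (Category II): taxable = £4,445.00
  £227.20 + 14.85% × (£4,445.00 − £3,200.00) = £227.20 + 14.85% × £1,245.00 = £412.08
Difference: |£420.26 − £412.08| = £8.18 (higher under Category I)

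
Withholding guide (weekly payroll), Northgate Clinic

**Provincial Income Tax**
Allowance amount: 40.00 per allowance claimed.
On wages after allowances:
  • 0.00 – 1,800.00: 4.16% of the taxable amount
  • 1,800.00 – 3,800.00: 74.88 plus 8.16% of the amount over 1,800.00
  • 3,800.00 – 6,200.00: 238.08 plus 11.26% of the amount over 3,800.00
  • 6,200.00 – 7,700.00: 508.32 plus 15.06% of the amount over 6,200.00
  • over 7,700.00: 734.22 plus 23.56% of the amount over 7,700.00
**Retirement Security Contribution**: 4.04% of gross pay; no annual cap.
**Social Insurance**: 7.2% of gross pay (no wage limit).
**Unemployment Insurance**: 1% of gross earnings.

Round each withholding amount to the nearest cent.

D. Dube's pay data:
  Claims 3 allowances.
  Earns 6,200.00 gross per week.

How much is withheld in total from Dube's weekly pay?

Provincial Income Tax: taxable = 6,200.00 − 3×40.00 = 6,080.00
  238.08 + 11.26% × (6,080.00 − 3,800.00) = 238.08 + 11.26% × 2,280.00 = 494.81
Retirement Security Contribution: 4.04% × 6,200.00 = 250.48
Social Insurance: 7.2% × 6,200.00 = 446.40
Unemployment Insurance: 1% × 6,200.00 = 62.00
Total: 494.81 + 250.48 + 446.40 + 62.00 = 1,253.69

1,253.69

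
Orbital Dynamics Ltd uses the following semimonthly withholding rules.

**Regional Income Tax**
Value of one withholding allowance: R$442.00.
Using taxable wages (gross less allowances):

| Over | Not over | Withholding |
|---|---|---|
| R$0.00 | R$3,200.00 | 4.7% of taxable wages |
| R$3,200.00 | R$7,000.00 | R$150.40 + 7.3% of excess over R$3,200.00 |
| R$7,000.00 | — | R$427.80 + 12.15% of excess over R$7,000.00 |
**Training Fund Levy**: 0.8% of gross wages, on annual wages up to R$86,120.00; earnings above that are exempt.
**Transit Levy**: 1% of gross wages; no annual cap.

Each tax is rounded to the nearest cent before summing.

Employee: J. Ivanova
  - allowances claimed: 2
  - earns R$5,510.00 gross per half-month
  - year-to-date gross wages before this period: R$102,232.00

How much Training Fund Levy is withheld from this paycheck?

Training Fund Levy: YTD R$102,232.00 ≥ cap R$86,120.00 → R$0.00

R$0.00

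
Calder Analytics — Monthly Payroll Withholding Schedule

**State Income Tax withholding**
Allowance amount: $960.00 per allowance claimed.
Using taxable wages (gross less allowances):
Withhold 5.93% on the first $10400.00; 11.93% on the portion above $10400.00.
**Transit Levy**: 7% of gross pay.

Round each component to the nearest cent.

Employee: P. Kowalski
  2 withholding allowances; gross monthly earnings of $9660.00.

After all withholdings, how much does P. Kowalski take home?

$8524.82

State Income Tax: taxable = $9660.00 − 2×$960.00 = $7740.00
  5.93% × $7740.00 = $458.98
Transit Levy: 7% × $9660.00 = $676.20
Total withheld: $458.98 + $676.20 = $1135.18
Net pay: $9660.00 − $1135.18 = $8524.82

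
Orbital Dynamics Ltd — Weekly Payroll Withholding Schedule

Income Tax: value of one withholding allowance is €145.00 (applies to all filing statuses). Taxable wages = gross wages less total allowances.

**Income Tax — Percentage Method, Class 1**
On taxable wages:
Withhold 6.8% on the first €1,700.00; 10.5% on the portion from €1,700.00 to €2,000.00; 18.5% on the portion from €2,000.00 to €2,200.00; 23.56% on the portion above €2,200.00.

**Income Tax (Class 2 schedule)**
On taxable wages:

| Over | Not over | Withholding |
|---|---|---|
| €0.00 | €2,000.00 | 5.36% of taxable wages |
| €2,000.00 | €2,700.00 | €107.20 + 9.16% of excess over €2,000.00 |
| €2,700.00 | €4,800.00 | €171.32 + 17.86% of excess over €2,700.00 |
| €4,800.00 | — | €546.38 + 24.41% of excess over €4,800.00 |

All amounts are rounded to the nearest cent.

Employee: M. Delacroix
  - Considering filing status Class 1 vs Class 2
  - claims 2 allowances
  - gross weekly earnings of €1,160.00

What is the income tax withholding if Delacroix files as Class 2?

Income Tax (Class 2): taxable = €1,160.00 − 2×€145.00 = €870.00
  5.36% × €870.00 = €46.63

€46.63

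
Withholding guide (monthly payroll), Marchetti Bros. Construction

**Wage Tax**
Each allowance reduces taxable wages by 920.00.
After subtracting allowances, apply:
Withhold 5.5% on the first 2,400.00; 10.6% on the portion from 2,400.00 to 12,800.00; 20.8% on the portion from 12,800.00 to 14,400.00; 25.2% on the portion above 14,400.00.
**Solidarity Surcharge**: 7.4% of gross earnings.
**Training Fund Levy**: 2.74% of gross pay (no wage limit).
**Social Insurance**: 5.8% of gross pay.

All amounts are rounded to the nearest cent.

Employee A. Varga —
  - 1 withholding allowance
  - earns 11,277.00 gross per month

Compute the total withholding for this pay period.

Wage Tax: taxable = 11,277.00 − 1×920.00 = 10,357.00
  132.00 + 10.6% × (10,357.00 − 2,400.00) = 132.00 + 10.6% × 7,957.00 = 975.44
Solidarity Surcharge: 7.4% × 11,277.00 = 834.50
Training Fund Levy: 2.74% × 11,277.00 = 308.99
Social Insurance: 5.8% × 11,277.00 = 654.07
Total: 975.44 + 834.50 + 308.99 + 654.07 = 2,773.00

2,773.00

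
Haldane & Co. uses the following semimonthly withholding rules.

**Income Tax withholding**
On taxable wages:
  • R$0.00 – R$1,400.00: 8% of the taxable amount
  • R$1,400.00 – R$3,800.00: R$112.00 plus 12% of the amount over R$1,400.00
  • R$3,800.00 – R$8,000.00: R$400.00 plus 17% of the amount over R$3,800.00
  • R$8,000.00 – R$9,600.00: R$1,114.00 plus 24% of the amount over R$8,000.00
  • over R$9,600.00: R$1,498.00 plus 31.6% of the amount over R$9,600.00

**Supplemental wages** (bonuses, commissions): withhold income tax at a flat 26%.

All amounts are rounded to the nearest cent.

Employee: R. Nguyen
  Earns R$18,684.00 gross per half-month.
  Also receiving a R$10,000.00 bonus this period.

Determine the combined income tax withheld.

R$6,968.54

Income Tax: taxable = R$18,684.00
  R$1,498.00 + 31.6% × (R$18,684.00 − R$9,600.00) = R$1,498.00 + 31.6% × R$9,084.00 = R$4,368.54
Supplemental (26% flat on bonus): 26% × R$10,000.00 = R$2,600.00
Total income tax: R$4,368.54 + R$2,600.00 = R$6,968.54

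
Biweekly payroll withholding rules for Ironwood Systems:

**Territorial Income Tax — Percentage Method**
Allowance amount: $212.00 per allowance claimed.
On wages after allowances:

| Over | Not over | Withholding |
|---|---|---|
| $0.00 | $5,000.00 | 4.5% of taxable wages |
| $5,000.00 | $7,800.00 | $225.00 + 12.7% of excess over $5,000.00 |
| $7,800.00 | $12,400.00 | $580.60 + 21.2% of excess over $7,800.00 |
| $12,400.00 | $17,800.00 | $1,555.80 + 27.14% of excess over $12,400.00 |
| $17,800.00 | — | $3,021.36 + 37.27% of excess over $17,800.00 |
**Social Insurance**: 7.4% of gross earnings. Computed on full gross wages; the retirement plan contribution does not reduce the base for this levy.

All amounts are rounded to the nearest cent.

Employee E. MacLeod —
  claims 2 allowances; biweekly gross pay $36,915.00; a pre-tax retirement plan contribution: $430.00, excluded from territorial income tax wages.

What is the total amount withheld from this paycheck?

$12,558.94

Territorial Income Tax: taxable = $36,915.00 − $430.00 − 2×$212.00 = $36,061.00
  $3,021.36 + 37.27% × ($36,061.00 − $17,800.00) = $3,021.36 + 37.27% × $18,261.00 = $9,827.23
Social Insurance: 7.4% × $36,915.00 = $2,731.71
Total: $9,827.23 + $2,731.71 = $12,558.94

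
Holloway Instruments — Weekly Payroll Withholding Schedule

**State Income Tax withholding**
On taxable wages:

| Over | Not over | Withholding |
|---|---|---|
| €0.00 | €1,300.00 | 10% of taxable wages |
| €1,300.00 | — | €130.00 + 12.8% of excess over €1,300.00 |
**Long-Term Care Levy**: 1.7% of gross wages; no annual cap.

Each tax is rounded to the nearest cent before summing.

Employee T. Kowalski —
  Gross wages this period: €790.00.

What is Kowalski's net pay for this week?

€697.57

State Income Tax: taxable = €790.00
  10% × €790.00 = €79.00
Long-Term Care Levy: 1.7% × €790.00 = €13.43
Total withheld: €79.00 + €13.43 = €92.43
Net pay: €790.00 − €92.43 = €697.57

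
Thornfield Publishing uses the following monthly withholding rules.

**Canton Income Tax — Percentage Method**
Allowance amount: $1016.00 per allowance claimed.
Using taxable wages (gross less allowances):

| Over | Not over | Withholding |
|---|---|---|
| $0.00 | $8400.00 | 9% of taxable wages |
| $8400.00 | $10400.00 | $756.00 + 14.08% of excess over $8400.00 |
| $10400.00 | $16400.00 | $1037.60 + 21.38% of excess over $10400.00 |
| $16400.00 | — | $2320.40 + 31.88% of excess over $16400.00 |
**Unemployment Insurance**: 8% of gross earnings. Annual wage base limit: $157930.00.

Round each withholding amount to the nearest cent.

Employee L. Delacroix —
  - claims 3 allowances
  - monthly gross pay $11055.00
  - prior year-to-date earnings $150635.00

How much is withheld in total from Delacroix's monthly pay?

Canton Income Tax: taxable = $11055.00 − 3×$1016.00 = $8007.00
  9% × $8007.00 = $720.63
Unemployment Insurance: cap $157930.00 − YTD $150635.00 = $7295.00 subject; 8% × $7295.00 = $583.60
Total: $720.63 + $583.60 = $1304.23

$1304.23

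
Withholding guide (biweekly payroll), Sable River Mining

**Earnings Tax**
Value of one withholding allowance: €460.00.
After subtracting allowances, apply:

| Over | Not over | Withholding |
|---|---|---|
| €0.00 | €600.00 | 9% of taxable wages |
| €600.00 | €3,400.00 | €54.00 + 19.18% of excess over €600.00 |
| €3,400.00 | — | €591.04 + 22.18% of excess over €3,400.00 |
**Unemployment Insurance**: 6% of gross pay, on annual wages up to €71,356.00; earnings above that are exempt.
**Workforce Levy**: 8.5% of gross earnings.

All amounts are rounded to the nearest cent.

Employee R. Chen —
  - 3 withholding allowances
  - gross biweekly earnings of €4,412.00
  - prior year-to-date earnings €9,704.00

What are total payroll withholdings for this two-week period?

Earnings Tax: taxable = €4,412.00 − 3×€460.00 = €3,032.00
  €54.00 + 19.18% × (€3,032.00 − €600.00) = €54.00 + 19.18% × €2,432.00 = €520.46
Unemployment Insurance: 6% × €4,412.00 = €264.72
Workforce Levy: 8.5% × €4,412.00 = €375.02
Total: €520.46 + €264.72 + €375.02 = €1,160.20

€1,160.20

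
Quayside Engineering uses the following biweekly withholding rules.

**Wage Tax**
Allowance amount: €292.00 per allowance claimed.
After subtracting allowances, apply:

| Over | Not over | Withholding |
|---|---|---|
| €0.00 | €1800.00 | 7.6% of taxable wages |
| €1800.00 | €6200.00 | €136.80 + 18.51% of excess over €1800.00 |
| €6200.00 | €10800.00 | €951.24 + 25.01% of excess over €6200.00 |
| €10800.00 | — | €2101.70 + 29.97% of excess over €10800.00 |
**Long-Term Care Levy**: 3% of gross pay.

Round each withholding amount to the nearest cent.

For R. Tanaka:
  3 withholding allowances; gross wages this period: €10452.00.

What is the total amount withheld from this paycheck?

Wage Tax: taxable = €10452.00 − 3×€292.00 = €9576.00
  €951.24 + 25.01% × (€9576.00 − €6200.00) = €951.24 + 25.01% × €3376.00 = €1795.58
Long-Term Care Levy: 3% × €10452.00 = €313.56
Total: €1795.58 + €313.56 = €2109.14

€2109.14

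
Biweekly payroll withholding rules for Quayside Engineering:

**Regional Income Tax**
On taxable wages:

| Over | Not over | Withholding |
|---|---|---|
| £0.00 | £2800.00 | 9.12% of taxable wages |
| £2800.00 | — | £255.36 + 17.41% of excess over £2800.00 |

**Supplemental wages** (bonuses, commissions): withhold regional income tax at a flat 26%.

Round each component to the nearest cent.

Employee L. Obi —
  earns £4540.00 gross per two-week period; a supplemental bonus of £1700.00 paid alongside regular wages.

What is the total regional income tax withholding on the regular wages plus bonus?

Regional Income Tax: taxable = £4540.00
  £255.36 + 17.41% × (£4540.00 − £2800.00) = £255.36 + 17.41% × £1740.00 = £558.29
Supplemental (26% flat on bonus): 26% × £1700.00 = £442.00
Total regional income tax: £558.29 + £442.00 = £1000.29

£1000.29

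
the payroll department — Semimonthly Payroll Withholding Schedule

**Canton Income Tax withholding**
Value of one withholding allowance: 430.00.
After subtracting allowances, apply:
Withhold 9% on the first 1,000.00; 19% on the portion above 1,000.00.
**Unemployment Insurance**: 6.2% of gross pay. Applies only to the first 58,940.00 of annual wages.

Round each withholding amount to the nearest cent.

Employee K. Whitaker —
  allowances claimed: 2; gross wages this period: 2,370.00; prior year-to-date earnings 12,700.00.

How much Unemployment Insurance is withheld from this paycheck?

Unemployment Insurance: 6.2% × 2,370.00 = 146.94

146.94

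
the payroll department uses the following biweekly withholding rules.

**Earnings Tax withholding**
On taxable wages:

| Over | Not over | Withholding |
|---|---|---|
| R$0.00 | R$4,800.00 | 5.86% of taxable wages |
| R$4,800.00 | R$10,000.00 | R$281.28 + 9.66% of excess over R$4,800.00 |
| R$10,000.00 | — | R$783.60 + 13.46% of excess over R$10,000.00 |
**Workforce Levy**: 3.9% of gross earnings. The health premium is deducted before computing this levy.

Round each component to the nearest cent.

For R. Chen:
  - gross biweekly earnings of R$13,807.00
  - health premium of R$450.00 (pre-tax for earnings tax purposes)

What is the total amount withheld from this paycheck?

R$1,756.37

Earnings Tax: taxable = R$13,807.00 − R$450.00 = R$13,357.00
  R$783.60 + 13.46% × (R$13,357.00 − R$10,000.00) = R$783.60 + 13.46% × R$3,357.00 = R$1,235.45
Workforce Levy: 3.9% × R$13,357.00 = R$520.92
Total: R$1,235.45 + R$520.92 = R$1,756.37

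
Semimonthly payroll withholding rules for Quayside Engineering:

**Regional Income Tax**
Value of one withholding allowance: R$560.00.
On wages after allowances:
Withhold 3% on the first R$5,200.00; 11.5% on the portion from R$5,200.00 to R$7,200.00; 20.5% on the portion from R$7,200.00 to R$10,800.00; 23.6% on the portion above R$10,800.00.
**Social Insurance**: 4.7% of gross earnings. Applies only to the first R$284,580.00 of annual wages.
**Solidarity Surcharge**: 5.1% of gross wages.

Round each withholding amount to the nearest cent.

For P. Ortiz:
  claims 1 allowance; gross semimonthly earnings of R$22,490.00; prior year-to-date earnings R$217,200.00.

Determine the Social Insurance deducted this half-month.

R$1,057.03

Social Insurance: 4.7% × R$22,490.00 = R$1,057.03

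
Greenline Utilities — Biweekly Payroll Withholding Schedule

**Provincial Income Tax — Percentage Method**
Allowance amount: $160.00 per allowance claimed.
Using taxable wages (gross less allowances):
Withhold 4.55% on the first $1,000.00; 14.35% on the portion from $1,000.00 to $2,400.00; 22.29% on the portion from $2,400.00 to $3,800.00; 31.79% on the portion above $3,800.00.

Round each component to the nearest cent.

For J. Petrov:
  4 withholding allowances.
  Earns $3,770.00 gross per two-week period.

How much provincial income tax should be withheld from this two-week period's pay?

$409.12

Provincial Income Tax: taxable = $3,770.00 − 4×$160.00 = $3,130.00
  $246.40 + 22.29% × ($3,130.00 − $2,400.00) = $246.40 + 22.29% × $730.00 = $409.12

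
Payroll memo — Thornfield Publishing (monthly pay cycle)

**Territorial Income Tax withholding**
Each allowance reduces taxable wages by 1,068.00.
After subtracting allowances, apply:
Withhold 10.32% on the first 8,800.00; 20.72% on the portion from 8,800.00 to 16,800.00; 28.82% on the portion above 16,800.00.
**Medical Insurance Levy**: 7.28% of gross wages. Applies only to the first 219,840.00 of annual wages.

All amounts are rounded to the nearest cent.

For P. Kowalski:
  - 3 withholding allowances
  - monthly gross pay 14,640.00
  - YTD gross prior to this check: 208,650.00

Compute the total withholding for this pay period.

Territorial Income Tax: taxable = 14,640.00 − 3×1,068.00 = 11,436.00
  908.16 + 20.72% × (11,436.00 − 8,800.00) = 908.16 + 20.72% × 2,636.00 = 1,454.34
Medical Insurance Levy: cap 219,840.00 − YTD 208,650.00 = 11,190.00 subject; 7.28% × 11,190.00 = 814.63
Total: 1,454.34 + 814.63 = 2,268.97

2,268.97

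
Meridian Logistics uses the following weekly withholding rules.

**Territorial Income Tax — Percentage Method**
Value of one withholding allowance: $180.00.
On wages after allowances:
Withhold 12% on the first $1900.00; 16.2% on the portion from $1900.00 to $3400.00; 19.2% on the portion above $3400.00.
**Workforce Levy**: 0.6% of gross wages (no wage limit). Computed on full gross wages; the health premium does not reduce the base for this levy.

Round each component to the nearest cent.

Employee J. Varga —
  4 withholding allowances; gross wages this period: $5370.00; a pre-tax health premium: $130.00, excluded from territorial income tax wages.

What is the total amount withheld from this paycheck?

Territorial Income Tax: taxable = $5370.00 − $130.00 − 4×$180.00 = $4520.00
  $471.00 + 19.2% × ($4520.00 − $3400.00) = $471.00 + 19.2% × $1120.00 = $686.04
Workforce Levy: 0.6% × $5370.00 = $32.22
Total: $686.04 + $32.22 = $718.26

$718.26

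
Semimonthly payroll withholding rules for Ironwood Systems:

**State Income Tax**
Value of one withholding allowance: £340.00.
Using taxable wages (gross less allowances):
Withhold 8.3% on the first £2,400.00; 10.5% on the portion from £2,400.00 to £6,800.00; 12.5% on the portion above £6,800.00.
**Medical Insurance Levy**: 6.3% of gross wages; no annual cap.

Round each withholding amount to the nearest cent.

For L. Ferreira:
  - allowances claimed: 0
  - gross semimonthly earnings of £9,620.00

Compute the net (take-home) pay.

£8,000.24

State Income Tax: taxable = £9,620.00
  £661.20 + 12.5% × (£9,620.00 − £6,800.00) = £661.20 + 12.5% × £2,820.00 = £1,013.70
Medical Insurance Levy: 6.3% × £9,620.00 = £606.06
Total withheld: £1,013.70 + £606.06 = £1,619.76
Net pay: £9,620.00 − £1,619.76 = £8,000.24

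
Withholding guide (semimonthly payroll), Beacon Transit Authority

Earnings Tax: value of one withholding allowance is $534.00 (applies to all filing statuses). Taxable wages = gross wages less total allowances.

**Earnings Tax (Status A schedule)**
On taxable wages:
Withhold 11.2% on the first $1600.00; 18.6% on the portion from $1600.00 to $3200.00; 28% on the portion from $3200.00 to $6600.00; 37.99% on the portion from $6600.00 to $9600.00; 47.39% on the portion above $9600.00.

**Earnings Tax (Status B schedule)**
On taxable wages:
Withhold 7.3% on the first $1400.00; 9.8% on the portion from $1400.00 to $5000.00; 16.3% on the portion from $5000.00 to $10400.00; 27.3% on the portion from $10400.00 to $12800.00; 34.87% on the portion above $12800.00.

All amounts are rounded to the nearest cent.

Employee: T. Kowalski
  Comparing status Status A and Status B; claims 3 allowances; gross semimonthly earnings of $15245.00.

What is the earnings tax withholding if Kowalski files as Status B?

Earnings Tax (Status B): taxable = $15245.00 − 3×$534.00 = $13643.00
  $1990.40 + 34.87% × ($13643.00 − $12800.00) = $1990.40 + 34.87% × $843.00 = $2284.35

$2284.35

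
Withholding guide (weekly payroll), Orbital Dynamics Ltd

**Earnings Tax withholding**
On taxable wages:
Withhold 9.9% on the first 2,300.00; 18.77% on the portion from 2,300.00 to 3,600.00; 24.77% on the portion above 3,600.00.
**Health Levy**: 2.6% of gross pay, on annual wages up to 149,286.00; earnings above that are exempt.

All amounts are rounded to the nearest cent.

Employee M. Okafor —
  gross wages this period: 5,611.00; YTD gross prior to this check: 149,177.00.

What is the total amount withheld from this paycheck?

Earnings Tax: taxable = 5,611.00
  471.71 + 24.77% × (5,611.00 − 3,600.00) = 471.71 + 24.77% × 2,011.00 = 969.83
Health Levy: cap 149,286.00 − YTD 149,177.00 = 109.00 subject; 2.6% × 109.00 = 2.83
Total: 969.83 + 2.83 = 972.66

972.66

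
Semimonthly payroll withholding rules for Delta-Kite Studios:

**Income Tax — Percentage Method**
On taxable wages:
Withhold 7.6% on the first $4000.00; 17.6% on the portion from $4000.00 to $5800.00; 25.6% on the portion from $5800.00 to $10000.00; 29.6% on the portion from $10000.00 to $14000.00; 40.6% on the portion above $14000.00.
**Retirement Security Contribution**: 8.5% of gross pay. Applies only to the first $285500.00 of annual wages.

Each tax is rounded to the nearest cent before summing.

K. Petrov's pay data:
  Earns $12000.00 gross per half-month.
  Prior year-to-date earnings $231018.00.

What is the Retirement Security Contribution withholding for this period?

$1020.00

Retirement Security Contribution: 8.5% × $12000.00 = $1020.00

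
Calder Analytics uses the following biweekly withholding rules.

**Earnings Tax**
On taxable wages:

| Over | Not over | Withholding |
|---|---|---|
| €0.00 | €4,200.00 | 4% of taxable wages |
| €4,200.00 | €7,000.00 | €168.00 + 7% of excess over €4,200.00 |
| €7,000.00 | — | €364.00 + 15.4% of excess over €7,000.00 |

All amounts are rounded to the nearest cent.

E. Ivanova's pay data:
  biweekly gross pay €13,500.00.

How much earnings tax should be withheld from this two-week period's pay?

€1,365.00

Earnings Tax: taxable = €13,500.00
  €364.00 + 15.4% × (€13,500.00 − €7,000.00) = €364.00 + 15.4% × €6,500.00 = €1,365.00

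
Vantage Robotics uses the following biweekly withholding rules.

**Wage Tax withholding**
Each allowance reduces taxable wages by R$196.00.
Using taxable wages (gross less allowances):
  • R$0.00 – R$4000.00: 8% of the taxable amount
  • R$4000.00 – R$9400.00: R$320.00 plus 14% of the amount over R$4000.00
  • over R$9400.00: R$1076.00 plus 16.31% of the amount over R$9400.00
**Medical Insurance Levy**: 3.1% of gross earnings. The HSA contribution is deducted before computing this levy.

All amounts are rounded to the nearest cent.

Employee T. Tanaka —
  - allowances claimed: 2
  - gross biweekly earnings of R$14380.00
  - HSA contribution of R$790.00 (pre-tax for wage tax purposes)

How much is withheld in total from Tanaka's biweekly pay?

Wage Tax: taxable = R$14380.00 − R$790.00 − 2×R$196.00 = R$13198.00
  R$1076.00 + 16.31% × (R$13198.00 − R$9400.00) = R$1076.00 + 16.31% × R$3798.00 = R$1695.45
Medical Insurance Levy: 3.1% × R$13590.00 = R$421.29
Total: R$1695.45 + R$421.29 = R$2116.74

R$2116.74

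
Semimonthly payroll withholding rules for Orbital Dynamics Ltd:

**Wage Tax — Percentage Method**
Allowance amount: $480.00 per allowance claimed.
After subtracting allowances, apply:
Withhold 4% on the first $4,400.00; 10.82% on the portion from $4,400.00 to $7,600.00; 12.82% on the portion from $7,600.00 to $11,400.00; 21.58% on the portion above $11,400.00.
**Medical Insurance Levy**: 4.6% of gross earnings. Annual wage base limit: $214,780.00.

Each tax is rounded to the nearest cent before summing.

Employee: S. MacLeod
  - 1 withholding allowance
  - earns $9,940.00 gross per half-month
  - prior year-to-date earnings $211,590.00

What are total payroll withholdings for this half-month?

Wage Tax: taxable = $9,940.00 − 1×$480.00 = $9,460.00
  $522.24 + 12.82% × ($9,460.00 − $7,600.00) = $522.24 + 12.82% × $1,860.00 = $760.69
Medical Insurance Levy: cap $214,780.00 − YTD $211,590.00 = $3,190.00 subject; 4.6% × $3,190.00 = $146.74
Total: $760.69 + $146.74 = $907.43

$907.43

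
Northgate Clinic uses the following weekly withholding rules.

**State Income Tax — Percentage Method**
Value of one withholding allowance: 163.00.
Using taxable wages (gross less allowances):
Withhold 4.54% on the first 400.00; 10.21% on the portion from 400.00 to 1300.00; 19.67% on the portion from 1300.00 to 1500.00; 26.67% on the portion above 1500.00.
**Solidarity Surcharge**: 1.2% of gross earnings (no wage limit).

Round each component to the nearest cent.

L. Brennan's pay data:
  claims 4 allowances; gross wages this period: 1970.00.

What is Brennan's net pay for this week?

State Income Tax: taxable = 1970.00 − 4×163.00 = 1318.00
  110.05 + 19.67% × (1318.00 − 1300.00) = 110.05 + 19.67% × 18.00 = 113.59
Solidarity Surcharge: 1.2% × 1970.00 = 23.64
Total withheld: 113.59 + 23.64 = 137.23
Net pay: 1970.00 − 137.23 = 1832.77

1832.77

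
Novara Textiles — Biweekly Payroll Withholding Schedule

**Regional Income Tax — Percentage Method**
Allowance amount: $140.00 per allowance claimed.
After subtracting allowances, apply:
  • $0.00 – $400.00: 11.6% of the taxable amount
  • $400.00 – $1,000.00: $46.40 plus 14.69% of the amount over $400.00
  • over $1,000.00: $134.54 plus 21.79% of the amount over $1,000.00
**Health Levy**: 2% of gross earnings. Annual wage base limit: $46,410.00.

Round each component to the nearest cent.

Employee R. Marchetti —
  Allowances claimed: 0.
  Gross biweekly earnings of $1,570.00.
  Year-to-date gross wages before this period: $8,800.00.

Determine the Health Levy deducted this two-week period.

Health Levy: 2% × $1,570.00 = $31.40

$31.40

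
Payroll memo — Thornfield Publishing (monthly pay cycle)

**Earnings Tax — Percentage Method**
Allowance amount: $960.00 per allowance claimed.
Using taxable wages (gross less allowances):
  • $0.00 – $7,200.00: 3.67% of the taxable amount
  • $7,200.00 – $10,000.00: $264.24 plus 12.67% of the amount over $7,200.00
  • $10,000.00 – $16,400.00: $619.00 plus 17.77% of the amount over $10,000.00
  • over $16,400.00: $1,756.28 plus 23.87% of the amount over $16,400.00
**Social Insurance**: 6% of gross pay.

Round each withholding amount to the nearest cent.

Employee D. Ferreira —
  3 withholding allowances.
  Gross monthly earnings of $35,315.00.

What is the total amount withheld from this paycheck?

$7,702.73

Earnings Tax: taxable = $35,315.00 − 3×$960.00 = $32,435.00
  $1,756.28 + 23.87% × ($32,435.00 − $16,400.00) = $1,756.28 + 23.87% × $16,035.00 = $5,583.83
Social Insurance: 6% × $35,315.00 = $2,118.90
Total: $5,583.83 + $2,118.90 = $7,702.73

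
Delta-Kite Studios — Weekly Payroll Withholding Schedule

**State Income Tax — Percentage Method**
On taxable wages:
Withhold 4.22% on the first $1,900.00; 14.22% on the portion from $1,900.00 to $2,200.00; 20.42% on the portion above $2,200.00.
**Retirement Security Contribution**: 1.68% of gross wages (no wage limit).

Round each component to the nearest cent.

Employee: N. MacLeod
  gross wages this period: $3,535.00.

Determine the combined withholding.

State Income Tax: taxable = $3,535.00
  $122.84 + 20.42% × ($3,535.00 − $2,200.00) = $122.84 + 20.42% × $1,335.00 = $395.45
Retirement Security Contribution: 1.68% × $3,535.00 = $59.39
Total: $395.45 + $59.39 = $454.84

$454.84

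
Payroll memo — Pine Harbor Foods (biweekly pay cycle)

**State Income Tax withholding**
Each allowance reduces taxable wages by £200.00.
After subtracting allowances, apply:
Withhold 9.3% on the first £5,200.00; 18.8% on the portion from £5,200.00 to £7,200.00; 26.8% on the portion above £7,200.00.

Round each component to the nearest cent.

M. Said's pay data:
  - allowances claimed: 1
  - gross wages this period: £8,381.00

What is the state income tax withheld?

£1,122.51

State Income Tax: taxable = £8,381.00 − 1×£200.00 = £8,181.00
  £859.60 + 26.8% × (£8,181.00 − £7,200.00) = £859.60 + 26.8% × £981.00 = £1,122.51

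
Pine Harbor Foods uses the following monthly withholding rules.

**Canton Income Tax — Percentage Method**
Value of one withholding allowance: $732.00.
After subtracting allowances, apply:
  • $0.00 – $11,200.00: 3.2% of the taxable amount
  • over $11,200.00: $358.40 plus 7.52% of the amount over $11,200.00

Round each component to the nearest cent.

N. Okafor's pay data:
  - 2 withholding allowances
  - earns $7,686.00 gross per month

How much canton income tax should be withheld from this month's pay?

Canton Income Tax: taxable = $7,686.00 − 2×$732.00 = $6,222.00
  3.2% × $6,222.00 = $199.10

$199.10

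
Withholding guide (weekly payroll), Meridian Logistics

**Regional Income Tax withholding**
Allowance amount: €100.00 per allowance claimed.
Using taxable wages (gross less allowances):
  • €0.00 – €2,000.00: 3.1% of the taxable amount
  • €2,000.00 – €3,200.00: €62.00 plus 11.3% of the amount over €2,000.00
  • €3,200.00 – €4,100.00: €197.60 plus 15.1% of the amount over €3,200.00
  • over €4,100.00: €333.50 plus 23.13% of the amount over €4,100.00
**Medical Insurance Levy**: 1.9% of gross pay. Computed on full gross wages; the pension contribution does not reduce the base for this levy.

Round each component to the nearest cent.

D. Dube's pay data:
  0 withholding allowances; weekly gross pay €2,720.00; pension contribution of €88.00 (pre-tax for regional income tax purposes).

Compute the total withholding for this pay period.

Regional Income Tax: taxable = €2,720.00 − €88.00 = €2,632.00
  €62.00 + 11.3% × (€2,632.00 − €2,000.00) = €62.00 + 11.3% × €632.00 = €133.42
Medical Insurance Levy: 1.9% × €2,720.00 = €51.68
Total: €133.42 + €51.68 = €185.10

€185.10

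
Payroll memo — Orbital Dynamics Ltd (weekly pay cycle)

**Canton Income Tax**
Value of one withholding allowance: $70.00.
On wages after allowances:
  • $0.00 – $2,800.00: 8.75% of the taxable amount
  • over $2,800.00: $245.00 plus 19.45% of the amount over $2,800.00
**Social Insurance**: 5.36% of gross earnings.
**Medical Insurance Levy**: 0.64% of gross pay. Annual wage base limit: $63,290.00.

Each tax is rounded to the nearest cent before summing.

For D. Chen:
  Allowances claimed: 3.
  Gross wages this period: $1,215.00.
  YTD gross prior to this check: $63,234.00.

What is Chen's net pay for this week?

$1,061.58

Canton Income Tax: taxable = $1,215.00 − 3×$70.00 = $1,005.00
  8.75% × $1,005.00 = $87.94
Social Insurance: 5.36% × $1,215.00 = $65.12
Medical Insurance Levy: cap $63,290.00 − YTD $63,234.00 = $56.00 subject; 0.64% × $56.00 = $0.36
Total withheld: $87.94 + $65.12 + $0.36 = $153.42
Net pay: $1,215.00 − $153.42 = $1,061.58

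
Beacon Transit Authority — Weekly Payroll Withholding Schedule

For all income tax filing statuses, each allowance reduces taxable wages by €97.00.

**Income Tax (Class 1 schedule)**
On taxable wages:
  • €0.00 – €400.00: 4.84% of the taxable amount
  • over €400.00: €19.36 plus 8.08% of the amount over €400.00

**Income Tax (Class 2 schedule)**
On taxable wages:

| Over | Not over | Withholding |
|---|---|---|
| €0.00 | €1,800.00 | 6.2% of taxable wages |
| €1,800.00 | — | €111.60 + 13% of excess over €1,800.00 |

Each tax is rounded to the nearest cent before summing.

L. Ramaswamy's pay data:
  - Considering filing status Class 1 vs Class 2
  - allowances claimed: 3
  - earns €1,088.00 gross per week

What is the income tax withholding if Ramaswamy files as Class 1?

€51.44

Income Tax (Class 1): taxable = €1,088.00 − 3×€97.00 = €797.00
  €19.36 + 8.08% × (€797.00 − €400.00) = €19.36 + 8.08% × €397.00 = €51.44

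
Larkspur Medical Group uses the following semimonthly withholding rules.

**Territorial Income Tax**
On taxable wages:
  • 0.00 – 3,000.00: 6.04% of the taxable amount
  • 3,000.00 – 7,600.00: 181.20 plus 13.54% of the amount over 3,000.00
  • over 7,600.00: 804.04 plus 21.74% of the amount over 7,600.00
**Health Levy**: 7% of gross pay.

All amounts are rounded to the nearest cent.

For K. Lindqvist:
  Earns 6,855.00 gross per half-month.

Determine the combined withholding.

1,183.02

Territorial Income Tax: taxable = 6,855.00
  181.20 + 13.54% × (6,855.00 − 3,000.00) = 181.20 + 13.54% × 3,855.00 = 703.17
Health Levy: 7% × 6,855.00 = 479.85
Total: 703.17 + 479.85 = 1,183.02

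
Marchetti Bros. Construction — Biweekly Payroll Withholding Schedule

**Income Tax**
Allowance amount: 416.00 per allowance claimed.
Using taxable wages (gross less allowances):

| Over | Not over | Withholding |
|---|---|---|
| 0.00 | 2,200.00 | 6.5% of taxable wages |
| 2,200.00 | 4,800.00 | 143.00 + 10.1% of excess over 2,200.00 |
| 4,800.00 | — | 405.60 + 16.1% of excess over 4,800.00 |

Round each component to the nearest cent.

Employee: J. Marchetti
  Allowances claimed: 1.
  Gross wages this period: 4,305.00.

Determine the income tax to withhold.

313.59

Income Tax: taxable = 4,305.00 − 1×416.00 = 3,889.00
  143.00 + 10.1% × (3,889.00 − 2,200.00) = 143.00 + 10.1% × 1,689.00 = 313.59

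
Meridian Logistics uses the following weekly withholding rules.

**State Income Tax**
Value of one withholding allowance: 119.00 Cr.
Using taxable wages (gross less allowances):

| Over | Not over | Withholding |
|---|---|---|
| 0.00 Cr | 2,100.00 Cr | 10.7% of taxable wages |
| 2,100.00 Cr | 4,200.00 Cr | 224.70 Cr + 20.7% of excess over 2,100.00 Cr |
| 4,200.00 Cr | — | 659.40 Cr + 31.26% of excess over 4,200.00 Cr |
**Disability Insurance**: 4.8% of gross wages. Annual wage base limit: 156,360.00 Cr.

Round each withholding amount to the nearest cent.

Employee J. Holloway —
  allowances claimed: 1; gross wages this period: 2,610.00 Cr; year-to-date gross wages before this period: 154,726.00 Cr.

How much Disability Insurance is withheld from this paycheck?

Disability Insurance: cap 156,360.00 Cr − YTD 154,726.00 Cr = 1,634.00 Cr subject; 4.8% × 1,634.00 Cr = 78.43 Cr

78.43 Cr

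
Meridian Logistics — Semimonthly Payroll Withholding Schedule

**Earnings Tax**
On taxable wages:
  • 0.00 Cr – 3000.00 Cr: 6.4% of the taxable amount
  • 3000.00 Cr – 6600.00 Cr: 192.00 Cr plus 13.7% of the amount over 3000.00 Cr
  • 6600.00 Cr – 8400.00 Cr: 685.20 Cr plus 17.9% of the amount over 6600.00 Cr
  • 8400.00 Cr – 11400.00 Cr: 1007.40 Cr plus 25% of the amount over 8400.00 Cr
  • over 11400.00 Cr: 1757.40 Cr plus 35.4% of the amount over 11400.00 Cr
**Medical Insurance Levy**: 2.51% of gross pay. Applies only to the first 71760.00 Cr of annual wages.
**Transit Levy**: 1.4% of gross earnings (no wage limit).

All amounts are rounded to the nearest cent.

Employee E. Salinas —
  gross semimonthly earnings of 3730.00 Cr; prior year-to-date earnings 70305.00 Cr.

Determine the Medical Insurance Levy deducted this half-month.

36.52 Cr

Medical Insurance Levy: cap 71760.00 Cr − YTD 70305.00 Cr = 1455.00 Cr subject; 2.51% × 1455.00 Cr = 36.52 Cr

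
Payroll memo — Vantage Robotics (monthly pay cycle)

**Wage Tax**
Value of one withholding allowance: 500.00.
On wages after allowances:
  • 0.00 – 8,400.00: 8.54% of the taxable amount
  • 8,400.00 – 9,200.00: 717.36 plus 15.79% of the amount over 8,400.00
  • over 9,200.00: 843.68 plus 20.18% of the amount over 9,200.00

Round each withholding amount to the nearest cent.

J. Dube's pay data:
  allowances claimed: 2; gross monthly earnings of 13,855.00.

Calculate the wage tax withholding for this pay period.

1,581.26

Wage Tax: taxable = 13,855.00 − 2×500.00 = 12,855.00
  843.68 + 20.18% × (12,855.00 − 9,200.00) = 843.68 + 20.18% × 3,655.00 = 1,581.26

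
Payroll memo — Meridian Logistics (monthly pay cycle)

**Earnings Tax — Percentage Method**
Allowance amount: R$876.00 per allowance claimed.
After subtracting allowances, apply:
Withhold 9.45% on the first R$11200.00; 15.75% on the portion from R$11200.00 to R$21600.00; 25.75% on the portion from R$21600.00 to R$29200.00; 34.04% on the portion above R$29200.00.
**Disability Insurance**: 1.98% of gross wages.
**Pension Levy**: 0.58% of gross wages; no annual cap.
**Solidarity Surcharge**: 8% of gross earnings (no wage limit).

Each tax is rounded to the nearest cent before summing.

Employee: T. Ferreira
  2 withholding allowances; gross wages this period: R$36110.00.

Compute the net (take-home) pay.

Earnings Tax: taxable = R$36110.00 − 2×R$876.00 = R$34358.00
  R$4653.40 + 34.04% × (R$34358.00 − R$29200.00) = R$4653.40 + 34.04% × R$5158.00 = R$6409.18
Disability Insurance: 1.98% × R$36110.00 = R$714.98
Pension Levy: 0.58% × R$36110.00 = R$209.44
Solidarity Surcharge: 8% × R$36110.00 = R$2888.80
Total withheld: R$6409.18 + R$714.98 + R$209.44 + R$2888.80 = R$10222.40
Net pay: R$36110.00 − R$10222.40 = R$25887.60

R$25887.60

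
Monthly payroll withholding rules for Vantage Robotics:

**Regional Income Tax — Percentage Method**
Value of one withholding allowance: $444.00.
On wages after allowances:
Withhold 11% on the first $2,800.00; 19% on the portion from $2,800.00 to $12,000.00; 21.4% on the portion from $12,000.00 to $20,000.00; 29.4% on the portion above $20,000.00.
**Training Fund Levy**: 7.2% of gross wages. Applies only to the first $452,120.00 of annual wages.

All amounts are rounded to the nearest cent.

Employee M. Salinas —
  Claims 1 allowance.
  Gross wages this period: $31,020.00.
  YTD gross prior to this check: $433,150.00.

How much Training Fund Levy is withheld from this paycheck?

$1,365.84

Training Fund Levy: cap $452,120.00 − YTD $433,150.00 = $18,970.00 subject; 7.2% × $18,970.00 = $1,365.84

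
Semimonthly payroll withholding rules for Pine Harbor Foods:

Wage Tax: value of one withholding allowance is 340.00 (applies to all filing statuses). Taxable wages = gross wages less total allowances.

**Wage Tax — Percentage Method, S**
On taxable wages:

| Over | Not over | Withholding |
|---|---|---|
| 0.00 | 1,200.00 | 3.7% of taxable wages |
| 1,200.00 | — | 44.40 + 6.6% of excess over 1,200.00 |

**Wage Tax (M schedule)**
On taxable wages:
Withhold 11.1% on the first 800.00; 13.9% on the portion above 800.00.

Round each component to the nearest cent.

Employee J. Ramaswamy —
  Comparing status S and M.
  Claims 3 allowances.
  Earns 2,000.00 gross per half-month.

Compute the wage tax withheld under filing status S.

Wage Tax (S): taxable = 2,000.00 − 3×340.00 = 980.00
  3.7% × 980.00 = 36.26

36.26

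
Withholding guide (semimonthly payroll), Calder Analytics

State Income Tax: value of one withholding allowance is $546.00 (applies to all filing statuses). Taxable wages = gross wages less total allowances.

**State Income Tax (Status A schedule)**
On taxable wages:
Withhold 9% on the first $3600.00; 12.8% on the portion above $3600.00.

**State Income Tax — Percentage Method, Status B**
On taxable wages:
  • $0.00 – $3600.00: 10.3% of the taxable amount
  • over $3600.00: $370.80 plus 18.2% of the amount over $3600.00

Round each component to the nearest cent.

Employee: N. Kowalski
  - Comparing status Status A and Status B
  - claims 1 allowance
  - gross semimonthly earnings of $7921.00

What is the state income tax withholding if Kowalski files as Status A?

$807.20

State Income Tax (Status A): taxable = $7921.00 − 1×$546.00 = $7375.00
  $324.00 + 12.8% × ($7375.00 − $3600.00) = $324.00 + 12.8% × $3775.00 = $807.20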